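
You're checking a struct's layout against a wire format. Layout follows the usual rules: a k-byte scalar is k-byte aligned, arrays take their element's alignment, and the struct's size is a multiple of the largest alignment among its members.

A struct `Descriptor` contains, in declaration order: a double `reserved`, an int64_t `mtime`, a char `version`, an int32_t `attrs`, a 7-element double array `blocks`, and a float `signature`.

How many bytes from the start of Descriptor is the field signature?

reserved at 0 (size 8, align 8) → ends 8
mtime at 8 (size 8, align 8) → ends 16
version at 16 (size 1, align 1) → ends 17
pad 3 to align 4 for attrs
attrs at 20 (size 4, align 4) → ends 24
blocks at 24 (size 56, align 8) → ends 80
signature at 80 (size 4, align 4) → ends 84

80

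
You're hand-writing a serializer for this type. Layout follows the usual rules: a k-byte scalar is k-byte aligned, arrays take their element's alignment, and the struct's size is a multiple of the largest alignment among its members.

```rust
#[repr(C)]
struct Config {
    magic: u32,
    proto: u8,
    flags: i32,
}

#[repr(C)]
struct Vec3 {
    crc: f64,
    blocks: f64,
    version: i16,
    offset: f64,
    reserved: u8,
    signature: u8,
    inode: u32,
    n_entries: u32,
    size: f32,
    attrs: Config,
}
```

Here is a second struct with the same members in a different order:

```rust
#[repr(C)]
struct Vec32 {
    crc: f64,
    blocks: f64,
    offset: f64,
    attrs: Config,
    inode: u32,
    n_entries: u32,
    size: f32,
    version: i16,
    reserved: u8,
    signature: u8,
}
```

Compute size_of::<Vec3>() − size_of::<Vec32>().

Config: 0..4  magic  (4B, 4-aligned); 4..5  proto  (1B, 1-aligned); 5..8  -- padding (3B); 8..12  flags  (4B, 4-aligned); sizeof = 12, alignof = 4
0..8  crc  (8B, 8-aligned)
8..16  blocks  (8B, 8-aligned)
16..18  version  (2B, 2-aligned)
18..24  -- padding (6B)
24..32  offset  (8B, 8-aligned)
32..33  reserved  (1B, 1-aligned)
33..34  signature  (1B, 1-aligned)
34..36  -- padding (2B)
36..40  inode  (4B, 4-aligned)
40..44  n_entries  (4B, 4-aligned)
44..48  size  (4B, 4-aligned)
48..60  attrs  (12B, 4-aligned)
60..64  -- tail padding (4B)
sizeof = 64, alignof = 8
— Vec32 —
0..8  crc  (8B, 8-aligned)
8..16  blocks  (8B, 8-aligned)
16..24  offset  (8B, 8-aligned)
24..36  attrs  (12B, 4-aligned)
36..40  inode  (4B, 4-aligned)
40..44  n_entries  (4B, 4-aligned)
44..48  size  (4B, 4-aligned)
48..50  version  (2B, 2-aligned)
50..51  reserved  (1B, 1-aligned)
51..52  signature  (1B, 1-aligned)
52..56  -- tail padding (4B)
sizeof = 56, alignof = 8
64 − 56 = 8

8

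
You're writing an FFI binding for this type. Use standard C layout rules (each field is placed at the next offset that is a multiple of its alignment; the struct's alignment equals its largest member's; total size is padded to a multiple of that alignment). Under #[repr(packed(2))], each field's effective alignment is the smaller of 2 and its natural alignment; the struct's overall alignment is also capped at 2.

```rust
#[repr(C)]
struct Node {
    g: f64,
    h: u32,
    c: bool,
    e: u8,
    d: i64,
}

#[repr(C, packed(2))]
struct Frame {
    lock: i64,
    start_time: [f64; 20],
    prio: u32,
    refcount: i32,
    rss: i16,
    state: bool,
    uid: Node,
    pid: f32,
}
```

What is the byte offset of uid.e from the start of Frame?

193

Node: g at 0 (size 8, align 8) → ends 8; h at 8 (size 4, align 4) → ends 12; c at 12 (size 1, align 1) → ends 13; e at 13 (size 1, align 1) → ends 14; pad 2 to align 8 for d; d at 16 (size 8, align 8) → ends 24; total 24 bytes, alignment 8
lock at 0 (size 8, align 2) → ends 8
start_time at 8 (size 160, align 2) → ends 168
prio at 168 (size 4, align 2) → ends 172
refcount at 172 (size 4, align 2) → ends 176
rss at 176 (size 2, align 2) → ends 178
state at 178 (size 1, align 1) → ends 179
pad 1 to align 2 for uid
uid at 180 (size 24, align 2) → ends 204
within Node: e at 13
180 + 13 = 193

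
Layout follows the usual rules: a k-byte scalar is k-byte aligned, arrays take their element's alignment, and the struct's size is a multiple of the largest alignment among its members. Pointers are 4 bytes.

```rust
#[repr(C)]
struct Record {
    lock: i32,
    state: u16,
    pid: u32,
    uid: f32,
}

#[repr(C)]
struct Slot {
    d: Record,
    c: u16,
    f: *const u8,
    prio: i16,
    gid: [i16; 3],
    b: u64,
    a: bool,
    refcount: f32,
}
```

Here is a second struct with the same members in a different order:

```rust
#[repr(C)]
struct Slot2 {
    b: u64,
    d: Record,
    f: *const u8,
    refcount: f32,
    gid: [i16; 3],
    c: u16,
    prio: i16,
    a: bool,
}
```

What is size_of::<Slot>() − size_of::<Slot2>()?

0

Record: @0: lock [4B, align 4] → 4; @4: state [2B, align 2] → 6; +2 pad (align 4); @8: pid [4B, align 4] → 12; @12: uid [4B, align 4] → 16; size 16, align 4
@0: d [16B, align 4] → 16
@16: c [2B, align 2] → 18
+2 pad (align 4)
@20: f [4B, align 4] → 24
@24: prio [2B, align 2] → 26
@26: gid [6B, align 2] → 32
@32: b [8B, align 8] → 40
@40: a [1B, align 1] → 41
+3 pad (align 4)
@44: refcount [4B, align 4] → 48
size 48, align 8
— Slot2 —
@0: b [8B, align 8] → 8
@8: d [16B, align 4] → 24
@24: f [4B, align 4] → 28
@28: refcount [4B, align 4] → 32
@32: gid [6B, align 2] → 38
@38: c [2B, align 2] → 40
@40: prio [2B, align 2] → 42
@42: a [1B, align 1] → 43
+5 tail pad (align 8)
size 48, align 8
48 − 48 = 0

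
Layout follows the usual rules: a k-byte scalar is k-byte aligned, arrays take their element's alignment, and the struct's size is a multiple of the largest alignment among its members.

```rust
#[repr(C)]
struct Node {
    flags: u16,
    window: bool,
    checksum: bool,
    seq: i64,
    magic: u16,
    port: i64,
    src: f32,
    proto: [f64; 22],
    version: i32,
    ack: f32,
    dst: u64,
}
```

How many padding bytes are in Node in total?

14

@0: flags [2B, align 2] → 2
@2: window [1B, align 1] → 3
@3: checksum [1B, align 1] → 4
+4 pad (align 8)
@8: seq [8B, align 8] → 16
@16: magic [2B, align 2] → 18
+6 pad (align 8)
@24: port [8B, align 8] → 32
@32: src [4B, align 4] → 36
+4 pad (align 8)
@40: proto [176B, align 8] → 216
@216: version [4B, align 4] → 220
@220: ack [4B, align 4] → 224
@224: dst [8B, align 8] → 232
size 232, align 8
data bytes 218, size 232 → padding 14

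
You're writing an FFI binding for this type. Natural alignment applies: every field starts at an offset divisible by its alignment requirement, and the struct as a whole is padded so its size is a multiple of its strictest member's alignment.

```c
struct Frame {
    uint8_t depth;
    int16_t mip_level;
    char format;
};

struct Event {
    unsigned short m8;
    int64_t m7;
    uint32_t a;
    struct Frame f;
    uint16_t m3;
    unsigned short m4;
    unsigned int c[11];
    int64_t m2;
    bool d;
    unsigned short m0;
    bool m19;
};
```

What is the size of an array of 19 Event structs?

Frame: depth at 0 (size 1, align 1) → ends 1; pad 1 to align 2 for mip_level; mip_level at 2 (size 2, align 2) → ends 4; format at 4 (size 1, align 1) → ends 5; tail pad 1 to reach multiple of 2; total 6 bytes, alignment 2
m8 at 0 (size 2, align 2) → ends 2
pad 6 to align 8 for m7
m7 at 8 (size 8, align 8) → ends 16
a at 16 (size 4, align 4) → ends 20
f at 20 (size 6, align 2) → ends 26
m3 at 26 (size 2, align 2) → ends 28
m4 at 28 (size 2, align 2) → ends 30
pad 2 to align 4 for c
c at 32 (size 44, align 4) → ends 76
pad 4 to align 8 for m2
m2 at 80 (size 8, align 8) → ends 88
d at 88 (size 1, align 1) → ends 89
pad 1 to align 2 for m0
m0 at 90 (size 2, align 2) → ends 92
m19 at 92 (size 1, align 1) → ends 93
tail pad 3 to reach multiple of 8
total 96 bytes, alignment 8
array of 19: 19 × 96 = 1824

1824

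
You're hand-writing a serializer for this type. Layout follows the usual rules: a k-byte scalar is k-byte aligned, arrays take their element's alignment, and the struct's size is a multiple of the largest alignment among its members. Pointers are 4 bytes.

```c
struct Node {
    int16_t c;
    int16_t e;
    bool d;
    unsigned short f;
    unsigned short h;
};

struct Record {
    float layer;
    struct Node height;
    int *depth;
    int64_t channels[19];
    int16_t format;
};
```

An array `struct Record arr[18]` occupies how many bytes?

3312

Node: 0..2  c  (2B, 2-aligned); 2..4  e  (2B, 2-aligned); 4..5  d  (1B, 1-aligned); 5..6  -- padding (1B); 6..8  f  (2B, 2-aligned); 8..10  h  (2B, 2-aligned); sizeof = 10, alignof = 2
0..4  layer  (4B, 4-aligned)
4..14  height  (10B, 2-aligned)
14..16  -- padding (2B)
16..20  depth  (4B, 4-aligned)
20..24  -- padding (4B)
24..176  channels  (152B, 8-aligned)
176..178  format  (2B, 2-aligned)
178..184  -- tail padding (6B)
sizeof = 184, alignof = 8
array of 18: 18 × 184 = 3312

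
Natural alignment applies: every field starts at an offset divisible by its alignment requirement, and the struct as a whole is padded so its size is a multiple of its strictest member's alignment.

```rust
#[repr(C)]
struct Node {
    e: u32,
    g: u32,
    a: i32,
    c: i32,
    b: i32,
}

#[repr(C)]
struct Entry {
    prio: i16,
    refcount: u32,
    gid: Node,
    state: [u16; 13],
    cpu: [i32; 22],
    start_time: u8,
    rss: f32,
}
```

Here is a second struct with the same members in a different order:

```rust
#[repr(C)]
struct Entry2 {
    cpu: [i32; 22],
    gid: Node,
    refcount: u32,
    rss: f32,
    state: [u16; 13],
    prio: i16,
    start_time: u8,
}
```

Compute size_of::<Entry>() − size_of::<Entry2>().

Node: @0: e [4B, align 4] → 4; @4: g [4B, align 4] → 8; @8: a [4B, align 4] → 12; @12: c [4B, align 4] → 16; @16: b [4B, align 4] → 20; size 20, align 4
@0: prio [2B, align 2] → 2
+2 pad (align 4)
@4: refcount [4B, align 4] → 8
@8: gid [20B, align 4] → 28
@28: state [26B, align 2] → 54
+2 pad (align 4)
@56: cpu [88B, align 4] → 144
@144: start_time [1B, align 1] → 145
+3 pad (align 4)
@148: rss [4B, align 4] → 152
size 152, align 4
— Entry2 —
@0: cpu [88B, align 4] → 88
@88: gid [20B, align 4] → 108
@108: refcount [4B, align 4] → 112
@112: rss [4B, align 4] → 116
@116: state [26B, align 2] → 142
@142: prio [2B, align 2] → 144
@144: start_time [1B, align 1] → 145
+3 tail pad (align 4)
size 148, align 4
152 − 148 = 4

4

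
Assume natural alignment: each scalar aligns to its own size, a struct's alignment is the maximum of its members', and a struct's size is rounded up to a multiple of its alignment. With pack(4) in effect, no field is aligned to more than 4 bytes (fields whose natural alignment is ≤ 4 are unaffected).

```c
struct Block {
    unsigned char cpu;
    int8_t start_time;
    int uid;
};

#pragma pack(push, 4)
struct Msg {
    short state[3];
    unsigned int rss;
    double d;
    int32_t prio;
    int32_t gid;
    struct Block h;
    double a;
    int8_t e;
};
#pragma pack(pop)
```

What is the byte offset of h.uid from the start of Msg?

Block: @0: cpu [1B, align 1] → 1; @1: start_time [1B, align 1] → 2; +2 pad (align 4); @4: uid [4B, align 4] → 8; size 8, align 4
@0: state [6B, align 2] → 6
+2 pad (align 4)
@8: rss [4B, align 4] → 12
@12: d [8B, align 4] → 20
@20: prio [4B, align 4] → 24
@24: gid [4B, align 4] → 28
@28: h [8B, align 4] → 36
within Block: uid at 4
28 + 4 = 32

32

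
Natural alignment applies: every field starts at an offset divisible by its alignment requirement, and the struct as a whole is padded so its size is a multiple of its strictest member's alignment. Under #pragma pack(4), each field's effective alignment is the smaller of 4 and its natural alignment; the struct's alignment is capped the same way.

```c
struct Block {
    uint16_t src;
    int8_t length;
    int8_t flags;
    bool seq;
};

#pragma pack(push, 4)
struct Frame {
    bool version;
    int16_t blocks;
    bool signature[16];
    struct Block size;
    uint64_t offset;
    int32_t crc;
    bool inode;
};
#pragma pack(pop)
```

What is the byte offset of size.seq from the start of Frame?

Block: 0..2  src  (2B, 2-aligned); 2..3  length  (1B, 1-aligned); 3..4  flags  (1B, 1-aligned); 4..5  seq  (1B, 1-aligned); 5..6  -- tail padding (1B); sizeof = 6, alignof = 2
0..1  version  (1B, 1-aligned)
1..2  -- padding (1B)
2..4  blocks  (2B, 2-aligned)
4..20  signature  (16B, 1-aligned)
20..26  size  (6B, 2-aligned)
within Block: seq at 4
20 + 4 = 24

24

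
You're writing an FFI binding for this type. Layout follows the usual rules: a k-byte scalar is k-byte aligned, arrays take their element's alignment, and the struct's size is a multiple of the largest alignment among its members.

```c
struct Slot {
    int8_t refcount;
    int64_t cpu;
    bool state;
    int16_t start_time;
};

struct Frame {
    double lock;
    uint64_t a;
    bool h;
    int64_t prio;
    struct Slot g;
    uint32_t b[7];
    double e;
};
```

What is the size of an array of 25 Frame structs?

2400

Slot: 0..1  refcount  (1B, 1-aligned); 1..8  -- padding (7B); 8..16  cpu  (8B, 8-aligned); 16..17  state  (1B, 1-aligned); 17..18  -- padding (1B); 18..20  start_time  (2B, 2-aligned); 20..24  -- tail padding (4B); sizeof = 24, alignof = 8
0..8  lock  (8B, 8-aligned)
8..16  a  (8B, 8-aligned)
16..17  h  (1B, 1-aligned)
17..24  -- padding (7B)
24..32  prio  (8B, 8-aligned)
32..56  g  (24B, 8-aligned)
56..84  b  (28B, 4-aligned)
84..88  -- padding (4B)
88..96  e  (8B, 8-aligned)
sizeof = 96, alignof = 8
array of 25: 25 × 96 = 2400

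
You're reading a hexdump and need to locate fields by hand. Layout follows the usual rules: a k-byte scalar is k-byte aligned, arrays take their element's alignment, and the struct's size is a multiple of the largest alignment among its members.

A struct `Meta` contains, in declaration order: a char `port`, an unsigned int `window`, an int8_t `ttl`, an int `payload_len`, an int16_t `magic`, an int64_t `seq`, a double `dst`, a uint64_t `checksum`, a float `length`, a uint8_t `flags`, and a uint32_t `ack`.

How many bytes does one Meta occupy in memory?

64 bytes

@0: port [1B, align 1] → 1
+3 pad (align 4)
@4: window [4B, align 4] → 8
@8: ttl [1B, align 1] → 9
+3 pad (align 4)
@12: payload_len [4B, align 4] → 16
@16: magic [2B, align 2] → 18
+6 pad (align 8)
@24: seq [8B, align 8] → 32
@32: dst [8B, align 8] → 40
@40: checksum [8B, align 8] → 48
@48: length [4B, align 4] → 52
@52: flags [1B, align 1] → 53
+3 pad (align 4)
@56: ack [4B, align 4] → 60
+4 tail pad (align 8)
size 64, align 8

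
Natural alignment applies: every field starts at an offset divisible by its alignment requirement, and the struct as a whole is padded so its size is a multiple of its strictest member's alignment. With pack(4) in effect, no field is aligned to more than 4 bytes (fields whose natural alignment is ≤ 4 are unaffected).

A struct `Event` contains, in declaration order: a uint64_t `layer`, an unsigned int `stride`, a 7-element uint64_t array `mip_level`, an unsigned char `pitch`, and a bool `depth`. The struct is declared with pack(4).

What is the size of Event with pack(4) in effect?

72

0..8  layer  (8B, 4-aligned)
8..12  stride  (4B, 4-aligned)
12..68  mip_level  (56B, 4-aligned)
68..69  pitch  (1B, 1-aligned)
69..70  depth  (1B, 1-aligned)
70..72  -- tail padding (2B)
sizeof = 72, alignof = 4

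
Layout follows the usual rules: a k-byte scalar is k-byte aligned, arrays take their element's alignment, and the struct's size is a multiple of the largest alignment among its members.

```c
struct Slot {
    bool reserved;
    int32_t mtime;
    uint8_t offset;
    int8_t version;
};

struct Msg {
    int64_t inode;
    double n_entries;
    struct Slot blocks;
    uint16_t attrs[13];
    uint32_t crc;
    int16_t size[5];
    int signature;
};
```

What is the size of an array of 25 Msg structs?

Slot: 0..1  reserved  (1B, 1-aligned); 1..4  -- padding (3B); 4..8  mtime  (4B, 4-aligned); 8..9  offset  (1B, 1-aligned); 9..10  version  (1B, 1-aligned); 10..12  -- tail padding (2B); sizeof = 12, alignof = 4
0..8  inode  (8B, 8-aligned)
8..16  n_entries  (8B, 8-aligned)
16..28  blocks  (12B, 4-aligned)
28..54  attrs  (26B, 2-aligned)
54..56  -- padding (2B)
56..60  crc  (4B, 4-aligned)
60..70  size  (10B, 2-aligned)
70..72  -- padding (2B)
72..76  signature  (4B, 4-aligned)
76..80  -- tail padding (4B)
sizeof = 80, alignof = 8
array of 25: 25 × 80 = 2000

2000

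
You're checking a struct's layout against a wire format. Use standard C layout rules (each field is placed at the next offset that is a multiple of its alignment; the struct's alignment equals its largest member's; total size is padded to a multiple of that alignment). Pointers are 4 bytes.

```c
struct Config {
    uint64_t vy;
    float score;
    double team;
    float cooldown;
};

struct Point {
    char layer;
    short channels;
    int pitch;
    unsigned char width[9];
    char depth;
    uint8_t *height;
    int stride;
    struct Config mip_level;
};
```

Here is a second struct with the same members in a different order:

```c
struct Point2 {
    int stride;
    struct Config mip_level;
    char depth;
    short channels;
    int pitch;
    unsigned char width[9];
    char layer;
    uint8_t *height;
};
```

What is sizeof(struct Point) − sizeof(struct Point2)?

0

Config: 0..8  vy  (8B, 8-aligned); 8..12  score  (4B, 4-aligned); 12..16  -- padding (4B); 16..24  team  (8B, 8-aligned); 24..28  cooldown  (4B, 4-aligned); 28..32  -- tail padding (4B); sizeof = 32, alignof = 8
0..1  layer  (1B, 1-aligned)
1..2  -- padding (1B)
2..4  channels  (2B, 2-aligned)
4..8  pitch  (4B, 4-aligned)
8..17  width  (9B, 1-aligned)
17..18  depth  (1B, 1-aligned)
18..20  -- padding (2B)
20..24  height  (4B, 4-aligned)
24..28  stride  (4B, 4-aligned)
28..32  -- padding (4B)
32..64  mip_level  (32B, 8-aligned)
sizeof = 64, alignof = 8
— Point2 —
0..4  stride  (4B, 4-aligned)
4..8  -- padding (4B)
8..40  mip_level  (32B, 8-aligned)
40..41  depth  (1B, 1-aligned)
41..42  -- padding (1B)
42..44  channels  (2B, 2-aligned)
44..48  pitch  (4B, 4-aligned)
48..57  width  (9B, 1-aligned)
57..58  layer  (1B, 1-aligned)
58..60  -- padding (2B)
60..64  height  (4B, 4-aligned)
sizeof = 64, alignof = 8
64 − 64 = 0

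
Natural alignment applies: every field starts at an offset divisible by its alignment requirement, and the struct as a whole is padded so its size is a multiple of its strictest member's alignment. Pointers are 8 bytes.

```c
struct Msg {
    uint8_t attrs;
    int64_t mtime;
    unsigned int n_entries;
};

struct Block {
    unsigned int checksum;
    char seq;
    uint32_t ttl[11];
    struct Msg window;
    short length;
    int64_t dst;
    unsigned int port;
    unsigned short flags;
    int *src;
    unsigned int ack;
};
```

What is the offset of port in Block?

96

Msg: @0: attrs [1B, align 1] → 1; +7 pad (align 8); @8: mtime [8B, align 8] → 16; @16: n_entries [4B, align 4] → 20; +4 tail pad (align 8); size 24, align 8
@0: checksum [4B, align 4] → 4
@4: seq [1B, align 1] → 5
+3 pad (align 4)
@8: ttl [44B, align 4] → 52
+4 pad (align 8)
@56: window [24B, align 8] → 80
@80: length [2B, align 2] → 82
+6 pad (align 8)
@88: dst [8B, align 8] → 96
@96: port [4B, align 4] → 100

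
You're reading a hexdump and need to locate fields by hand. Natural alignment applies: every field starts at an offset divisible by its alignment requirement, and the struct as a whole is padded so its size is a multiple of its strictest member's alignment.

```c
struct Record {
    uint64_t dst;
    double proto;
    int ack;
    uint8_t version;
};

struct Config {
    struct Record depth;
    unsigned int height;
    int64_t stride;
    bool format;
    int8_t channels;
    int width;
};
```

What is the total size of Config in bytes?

Record: @0: dst [8B, align 8] → 8; @8: proto [8B, align 8] → 16; @16: ack [4B, align 4] → 20; @20: version [1B, align 1] → 21; +3 tail pad (align 8); size 24, align 8
@0: depth [24B, align 8] → 24
@24: height [4B, align 4] → 28
+4 pad (align 8)
@32: stride [8B, align 8] → 40
@40: format [1B, align 1] → 41
@41: channels [1B, align 1] → 42
+2 pad (align 4)
@44: width [4B, align 4] → 48
size 48, align 8

48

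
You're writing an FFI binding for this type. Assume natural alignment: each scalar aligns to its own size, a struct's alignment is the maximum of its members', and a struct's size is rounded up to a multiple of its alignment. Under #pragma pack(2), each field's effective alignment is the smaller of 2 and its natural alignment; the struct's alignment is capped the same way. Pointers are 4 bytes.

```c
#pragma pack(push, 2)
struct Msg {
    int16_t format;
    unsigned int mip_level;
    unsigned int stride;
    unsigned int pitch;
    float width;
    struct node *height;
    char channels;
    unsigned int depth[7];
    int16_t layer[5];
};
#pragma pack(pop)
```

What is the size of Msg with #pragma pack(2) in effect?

@0: format [2B, align 2] → 2
@2: mip_level [4B, align 2] → 6
@6: stride [4B, align 2] → 10
@10: pitch [4B, align 2] → 14
@14: width [4B, align 2] → 18
@18: height [4B, align 2] → 22
@22: channels [1B, align 1] → 23
+1 pad (align 2)
@24: depth [28B, align 2] → 52
@52: layer [10B, align 2] → 62
size 62, align 2

62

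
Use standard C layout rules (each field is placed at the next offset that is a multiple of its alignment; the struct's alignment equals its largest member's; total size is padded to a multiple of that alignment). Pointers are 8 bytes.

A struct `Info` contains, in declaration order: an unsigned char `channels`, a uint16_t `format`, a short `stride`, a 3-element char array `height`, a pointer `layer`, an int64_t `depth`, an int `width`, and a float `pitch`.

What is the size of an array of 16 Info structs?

640

channels at 0 (size 1, align 1) → ends 1
pad 1 to align 2 for format
format at 2 (size 2, align 2) → ends 4
stride at 4 (size 2, align 2) → ends 6
height at 6 (size 3, align 1) → ends 9
pad 7 to align 8 for layer
layer at 16 (size 8, align 8) → ends 24
depth at 24 (size 8, align 8) → ends 32
width at 32 (size 4, align 4) → ends 36
pitch at 36 (size 4, align 4) → ends 40
total 40 bytes, alignment 8
array of 16: 16 × 40 = 640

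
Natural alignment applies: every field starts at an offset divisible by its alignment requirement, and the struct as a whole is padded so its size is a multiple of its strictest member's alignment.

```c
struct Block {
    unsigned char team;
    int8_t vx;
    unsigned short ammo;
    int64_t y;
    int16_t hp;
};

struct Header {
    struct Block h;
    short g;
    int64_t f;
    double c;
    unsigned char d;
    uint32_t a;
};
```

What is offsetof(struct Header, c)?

40

Block: 0..1  team  (1B, 1-aligned); 1..2  vx  (1B, 1-aligned); 2..4  ammo  (2B, 2-aligned); 4..8  -- padding (4B); 8..16  y  (8B, 8-aligned); 16..18  hp  (2B, 2-aligned); 18..24  -- tail padding (6B); sizeof = 24, alignof = 8
0..24  h  (24B, 8-aligned)
24..26  g  (2B, 2-aligned)
26..32  -- padding (6B)
32..40  f  (8B, 8-aligned)
40..48  c  (8B, 8-aligned)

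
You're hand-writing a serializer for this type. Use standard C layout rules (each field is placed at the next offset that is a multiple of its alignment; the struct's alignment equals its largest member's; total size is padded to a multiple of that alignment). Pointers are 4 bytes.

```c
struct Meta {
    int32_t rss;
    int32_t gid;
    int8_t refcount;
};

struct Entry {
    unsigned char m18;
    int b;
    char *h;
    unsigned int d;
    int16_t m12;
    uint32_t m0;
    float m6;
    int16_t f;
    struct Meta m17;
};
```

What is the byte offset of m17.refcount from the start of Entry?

Meta: 0..4  rss  (4B, 4-aligned); 4..8  gid  (4B, 4-aligned); 8..9  refcount  (1B, 1-aligned); 9..12  -- tail padding (3B); sizeof = 12, alignof = 4
0..1  m18  (1B, 1-aligned)
1..4  -- padding (3B)
4..8  b  (4B, 4-aligned)
8..12  h  (4B, 4-aligned)
12..16  d  (4B, 4-aligned)
16..18  m12  (2B, 2-aligned)
18..20  -- padding (2B)
20..24  m0  (4B, 4-aligned)
24..28  m6  (4B, 4-aligned)
28..30  f  (2B, 2-aligned)
30..32  -- padding (2B)
32..44  m17  (12B, 4-aligned)
within Meta: refcount at 8
32 + 8 = 40

40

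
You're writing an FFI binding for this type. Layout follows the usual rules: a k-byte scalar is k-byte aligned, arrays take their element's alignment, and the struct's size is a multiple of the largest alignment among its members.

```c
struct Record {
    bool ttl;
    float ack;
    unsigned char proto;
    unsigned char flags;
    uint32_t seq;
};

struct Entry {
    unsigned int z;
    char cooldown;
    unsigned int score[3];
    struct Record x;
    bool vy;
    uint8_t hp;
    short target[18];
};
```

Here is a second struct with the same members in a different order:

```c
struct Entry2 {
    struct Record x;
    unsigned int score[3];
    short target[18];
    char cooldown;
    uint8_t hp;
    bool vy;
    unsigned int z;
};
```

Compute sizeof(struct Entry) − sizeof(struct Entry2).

Record: @0: ttl [1B, align 1] → 1; +3 pad (align 4); @4: ack [4B, align 4] → 8; @8: proto [1B, align 1] → 9; @9: flags [1B, align 1] → 10; +2 pad (align 4); @12: seq [4B, align 4] → 16; size 16, align 4
@0: z [4B, align 4] → 4
@4: cooldown [1B, align 1] → 5
+3 pad (align 4)
@8: score [12B, align 4] → 20
@20: x [16B, align 4] → 36
@36: vy [1B, align 1] → 37
@37: hp [1B, align 1] → 38
@38: target [36B, align 2] → 74
+2 tail pad (align 4)
size 76, align 4
— Entry2 —
@0: x [16B, align 4] → 16
@16: score [12B, align 4] → 28
@28: target [36B, align 2] → 64
@64: cooldown [1B, align 1] → 65
@65: hp [1B, align 1] → 66
@66: vy [1B, align 1] → 67
+1 pad (align 4)
@68: z [4B, align 4] → 72
size 72, align 4
76 − 72 = 4

4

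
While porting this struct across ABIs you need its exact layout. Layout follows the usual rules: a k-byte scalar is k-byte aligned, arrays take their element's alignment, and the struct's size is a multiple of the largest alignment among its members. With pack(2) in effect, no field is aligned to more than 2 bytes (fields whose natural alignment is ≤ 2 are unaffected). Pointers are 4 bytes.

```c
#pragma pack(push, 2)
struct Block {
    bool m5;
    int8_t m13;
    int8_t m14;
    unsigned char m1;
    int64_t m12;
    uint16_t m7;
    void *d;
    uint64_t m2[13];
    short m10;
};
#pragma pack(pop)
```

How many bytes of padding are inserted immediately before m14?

0..1  m5  (1B, 1-aligned)
1..2  m13  (1B, 1-aligned)
2..3  m14  (1B, 1-aligned)

0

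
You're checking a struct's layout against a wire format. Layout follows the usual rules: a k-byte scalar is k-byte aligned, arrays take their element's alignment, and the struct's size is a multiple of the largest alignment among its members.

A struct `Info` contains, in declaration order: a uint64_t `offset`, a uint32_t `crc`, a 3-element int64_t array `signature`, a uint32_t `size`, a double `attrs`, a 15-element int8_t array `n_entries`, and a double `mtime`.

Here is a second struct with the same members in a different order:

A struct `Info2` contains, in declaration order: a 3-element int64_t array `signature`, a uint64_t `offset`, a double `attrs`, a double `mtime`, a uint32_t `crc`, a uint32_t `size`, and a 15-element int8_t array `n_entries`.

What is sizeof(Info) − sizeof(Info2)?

offset at 0 (size 8, align 8) → ends 8
crc at 8 (size 4, align 4) → ends 12
pad 4 to align 8 for signature
signature at 16 (size 24, align 8) → ends 40
size at 40 (size 4, align 4) → ends 44
pad 4 to align 8 for attrs
attrs at 48 (size 8, align 8) → ends 56
n_entries at 56 (size 15, align 1) → ends 71
pad 1 to align 8 for mtime
mtime at 72 (size 8, align 8) → ends 80
total 80 bytes, alignment 8
— Info2 —
signature at 0 (size 24, align 8) → ends 24
offset at 24 (size 8, align 8) → ends 32
attrs at 32 (size 8, align 8) → ends 40
mtime at 40 (size 8, align 8) → ends 48
crc at 48 (size 4, align 4) → ends 52
size at 52 (size 4, align 4) → ends 56
n_entries at 56 (size 15, align 1) → ends 71
tail pad 1 to reach multiple of 8
total 72 bytes, alignment 8
80 − 72 = 8

8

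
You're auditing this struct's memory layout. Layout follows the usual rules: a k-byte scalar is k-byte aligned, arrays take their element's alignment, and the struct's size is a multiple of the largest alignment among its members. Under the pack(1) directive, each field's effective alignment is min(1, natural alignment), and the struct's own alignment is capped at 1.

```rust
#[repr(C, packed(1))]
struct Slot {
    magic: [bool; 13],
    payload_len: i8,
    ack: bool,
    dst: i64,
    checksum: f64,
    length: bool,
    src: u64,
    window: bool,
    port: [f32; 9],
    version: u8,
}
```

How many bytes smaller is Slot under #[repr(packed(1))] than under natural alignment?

18

natural layout:
  @0: magic [13B, align 1] → 13
  @13: payload_len [1B, align 1] → 14
  @14: ack [1B, align 1] → 15
  +1 pad (align 8)
  @16: dst [8B, align 8] → 24
  @24: checksum [8B, align 8] → 32
  @32: length [1B, align 1] → 33
  +7 pad (align 8)
  @40: src [8B, align 8] → 48
  @48: window [1B, align 1] → 49
  +3 pad (align 4)
  @52: port [36B, align 4] → 88
  @88: version [1B, align 1] → 89
  +7 tail pad (align 8)
  size 96, align 8
packed(1) layout:
  @0: magic [13B, align 1] → 13
  @13: payload_len [1B, align 1] → 14
  @14: ack [1B, align 1] → 15
  @15: dst [8B, align 1] → 23
  @23: checksum [8B, align 1] → 31
  @31: length [1B, align 1] → 32
  @32: src [8B, align 1] → 40
  @40: window [1B, align 1] → 41
  @41: port [36B, align 1] → 77
  @77: version [1B, align 1] → 78
  size 78, align 1
96 − 78 = 18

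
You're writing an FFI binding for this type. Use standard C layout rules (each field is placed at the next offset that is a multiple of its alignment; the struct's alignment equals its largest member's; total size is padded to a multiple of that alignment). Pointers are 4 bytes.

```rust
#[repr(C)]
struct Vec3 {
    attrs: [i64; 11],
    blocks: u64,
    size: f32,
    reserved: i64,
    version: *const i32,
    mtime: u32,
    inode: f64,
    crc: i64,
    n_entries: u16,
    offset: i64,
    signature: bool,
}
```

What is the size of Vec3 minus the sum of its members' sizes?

17

0..88  attrs  (88B, 8-aligned)
88..96  blocks  (8B, 8-aligned)
96..100  size  (4B, 4-aligned)
100..104  -- padding (4B)
104..112  reserved  (8B, 8-aligned)
112..116  version  (4B, 4-aligned)
116..120  mtime  (4B, 4-aligned)
120..128  inode  (8B, 8-aligned)
128..136  crc  (8B, 8-aligned)
136..138  n_entries  (2B, 2-aligned)
138..144  -- padding (6B)
144..152  offset  (8B, 8-aligned)
152..153  signature  (1B, 1-aligned)
153..160  -- tail padding (7B)
sizeof = 160, alignof = 8
data bytes 143, size 160 → padding 17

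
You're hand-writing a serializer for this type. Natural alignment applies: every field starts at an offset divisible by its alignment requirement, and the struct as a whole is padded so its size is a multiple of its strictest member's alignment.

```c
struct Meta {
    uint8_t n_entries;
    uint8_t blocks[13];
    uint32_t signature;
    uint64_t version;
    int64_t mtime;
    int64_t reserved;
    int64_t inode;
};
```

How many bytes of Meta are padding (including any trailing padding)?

6

@0: n_entries [1B, align 1] → 1
@1: blocks [13B, align 1] → 14
+2 pad (align 4)
@16: signature [4B, align 4] → 20
+4 pad (align 8)
@24: version [8B, align 8] → 32
@32: mtime [8B, align 8] → 40
@40: reserved [8B, align 8] → 48
@48: inode [8B, align 8] → 56
size 56, align 8
data bytes 50, size 56 → padding 6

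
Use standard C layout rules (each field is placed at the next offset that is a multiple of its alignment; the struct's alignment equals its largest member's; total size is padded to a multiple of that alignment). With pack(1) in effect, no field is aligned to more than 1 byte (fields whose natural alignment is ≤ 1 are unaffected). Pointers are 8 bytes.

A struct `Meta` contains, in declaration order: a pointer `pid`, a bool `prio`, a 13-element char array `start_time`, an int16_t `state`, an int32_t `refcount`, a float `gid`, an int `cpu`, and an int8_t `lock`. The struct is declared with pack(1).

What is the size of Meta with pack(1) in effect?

37

0..8  pid  (8B, 1-aligned)
8..9  prio  (1B, 1-aligned)
9..22  start_time  (13B, 1-aligned)
22..24  state  (2B, 1-aligned)
24..28  refcount  (4B, 1-aligned)
28..32  gid  (4B, 1-aligned)
32..36  cpu  (4B, 1-aligned)
36..37  lock  (1B, 1-aligned)
sizeof = 37, alignof = 1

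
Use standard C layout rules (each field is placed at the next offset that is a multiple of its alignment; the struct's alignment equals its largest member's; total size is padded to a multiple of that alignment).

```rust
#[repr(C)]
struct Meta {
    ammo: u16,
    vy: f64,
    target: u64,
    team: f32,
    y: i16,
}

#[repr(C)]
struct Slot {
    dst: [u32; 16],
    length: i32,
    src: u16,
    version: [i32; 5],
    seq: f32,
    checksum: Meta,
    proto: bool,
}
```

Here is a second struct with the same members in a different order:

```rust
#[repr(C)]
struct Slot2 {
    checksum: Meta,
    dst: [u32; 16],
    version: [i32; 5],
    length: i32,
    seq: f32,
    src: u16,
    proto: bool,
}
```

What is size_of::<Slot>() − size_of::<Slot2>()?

8

Meta: 0..2  ammo  (2B, 2-aligned); 2..8  -- padding (6B); 8..16  vy  (8B, 8-aligned); 16..24  target  (8B, 8-aligned); 24..28  team  (4B, 4-aligned); 28..30  y  (2B, 2-aligned); 30..32  -- tail padding (2B); sizeof = 32, alignof = 8
0..64  dst  (64B, 4-aligned)
64..68  length  (4B, 4-aligned)
68..70  src  (2B, 2-aligned)
70..72  -- padding (2B)
72..92  version  (20B, 4-aligned)
92..96  seq  (4B, 4-aligned)
96..128  checksum  (32B, 8-aligned)
128..129  proto  (1B, 1-aligned)
129..136  -- tail padding (7B)
sizeof = 136, alignof = 8
— Slot2 —
0..32  checksum  (32B, 8-aligned)
32..96  dst  (64B, 4-aligned)
96..116  version  (20B, 4-aligned)
116..120  length  (4B, 4-aligned)
120..124  seq  (4B, 4-aligned)
124..126  src  (2B, 2-aligned)
126..127  proto  (1B, 1-aligned)
127..128  -- tail padding (1B)
sizeof = 128, alignof = 8
136 − 128 = 8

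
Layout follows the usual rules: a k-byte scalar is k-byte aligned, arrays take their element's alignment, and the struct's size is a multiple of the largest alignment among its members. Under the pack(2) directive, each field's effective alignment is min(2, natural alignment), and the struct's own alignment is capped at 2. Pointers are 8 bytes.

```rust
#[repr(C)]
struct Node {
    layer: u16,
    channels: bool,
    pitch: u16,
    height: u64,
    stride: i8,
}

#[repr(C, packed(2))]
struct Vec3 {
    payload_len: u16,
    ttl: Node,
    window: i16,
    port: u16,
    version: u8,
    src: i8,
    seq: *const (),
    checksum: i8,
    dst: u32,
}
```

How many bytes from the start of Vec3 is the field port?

28

Node: 0..2  layer  (2B, 2-aligned); 2..3  channels  (1B, 1-aligned); 3..4  -- padding (1B); 4..6  pitch  (2B, 2-aligned); 6..8  -- padding (2B); 8..16  height  (8B, 8-aligned); 16..17  stride  (1B, 1-aligned); 17..24  -- tail padding (7B); sizeof = 24, alignof = 8
0..2  payload_len  (2B, 2-aligned)
2..26  ttl  (24B, 2-aligned)
26..28  window  (2B, 2-aligned)
28..30  port  (2B, 2-aligned)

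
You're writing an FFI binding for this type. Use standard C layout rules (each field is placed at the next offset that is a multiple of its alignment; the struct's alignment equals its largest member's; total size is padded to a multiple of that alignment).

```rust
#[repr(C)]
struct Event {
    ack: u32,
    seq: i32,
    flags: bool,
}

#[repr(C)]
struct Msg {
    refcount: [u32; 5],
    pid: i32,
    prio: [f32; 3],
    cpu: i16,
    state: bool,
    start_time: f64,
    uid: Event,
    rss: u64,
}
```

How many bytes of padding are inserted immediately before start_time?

1

Event: 0..4  ack  (4B, 4-aligned); 4..8  seq  (4B, 4-aligned); 8..9  flags  (1B, 1-aligned); 9..12  -- tail padding (3B); sizeof = 12, alignof = 4
0..20  refcount  (20B, 4-aligned)
20..24  pid  (4B, 4-aligned)
24..36  prio  (12B, 4-aligned)
36..38  cpu  (2B, 2-aligned)
38..39  state  (1B, 1-aligned)
39..40  -- padding (1B)
40..48  start_time  (8B, 8-aligned)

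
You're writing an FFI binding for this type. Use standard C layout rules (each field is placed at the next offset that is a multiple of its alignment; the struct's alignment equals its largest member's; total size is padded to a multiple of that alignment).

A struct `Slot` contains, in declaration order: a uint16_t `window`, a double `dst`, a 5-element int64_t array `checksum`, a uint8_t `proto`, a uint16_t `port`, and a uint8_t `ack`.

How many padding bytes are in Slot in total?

10

window at 0 (size 2, align 2) → ends 2
pad 6 to align 8 for dst
dst at 8 (size 8, align 8) → ends 16
checksum at 16 (size 40, align 8) → ends 56
proto at 56 (size 1, align 1) → ends 57
pad 1 to align 2 for port
port at 58 (size 2, align 2) → ends 60
ack at 60 (size 1, align 1) → ends 61
tail pad 3 to reach multiple of 8
total 64 bytes, alignment 8
data bytes 54, size 64 → padding 10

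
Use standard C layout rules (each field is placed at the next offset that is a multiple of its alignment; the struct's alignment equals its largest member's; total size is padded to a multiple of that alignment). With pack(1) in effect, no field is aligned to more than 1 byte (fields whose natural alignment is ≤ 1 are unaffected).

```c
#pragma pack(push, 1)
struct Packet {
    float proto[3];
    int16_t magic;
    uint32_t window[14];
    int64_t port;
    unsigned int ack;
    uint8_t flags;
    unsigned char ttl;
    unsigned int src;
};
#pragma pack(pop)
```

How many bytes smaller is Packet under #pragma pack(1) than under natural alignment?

natural layout:
  @0: proto [12B, align 4] → 12
  @12: magic [2B, align 2] → 14
  +2 pad (align 4)
  @16: window [56B, align 4] → 72
  @72: port [8B, align 8] → 80
  @80: ack [4B, align 4] → 84
  @84: flags [1B, align 1] → 85
  @85: ttl [1B, align 1] → 86
  +2 pad (align 4)
  @88: src [4B, align 4] → 92
  +4 tail pad (align 8)
  size 96, align 8
packed(1) layout:
  @0: proto [12B, align 1] → 12
  @12: magic [2B, align 1] → 14
  @14: window [56B, align 1] → 70
  @70: port [8B, align 1] → 78
  @78: ack [4B, align 1] → 82
  @82: flags [1B, align 1] → 83
  @83: ttl [1B, align 1] → 84
  @84: src [4B, align 1] → 88
  size 88, align 1
96 − 88 = 8

8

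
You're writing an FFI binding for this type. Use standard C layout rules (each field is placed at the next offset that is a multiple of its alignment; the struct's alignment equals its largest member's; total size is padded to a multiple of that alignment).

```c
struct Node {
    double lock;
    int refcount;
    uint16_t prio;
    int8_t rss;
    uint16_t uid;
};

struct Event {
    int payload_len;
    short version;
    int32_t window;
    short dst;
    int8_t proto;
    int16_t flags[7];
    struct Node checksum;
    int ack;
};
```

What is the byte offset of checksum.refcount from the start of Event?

40

Node: @0: lock [8B, align 8] → 8; @8: refcount [4B, align 4] → 12; @12: prio [2B, align 2] → 14; @14: rss [1B, align 1] → 15; +1 pad (align 2); @16: uid [2B, align 2] → 18; +6 tail pad (align 8); size 24, align 8
@0: payload_len [4B, align 4] → 4
@4: version [2B, align 2] → 6
+2 pad (align 4)
@8: window [4B, align 4] → 12
@12: dst [2B, align 2] → 14
@14: proto [1B, align 1] → 15
+1 pad (align 2)
@16: flags [14B, align 2] → 30
+2 pad (align 8)
@32: checksum [24B, align 8] → 56
within Node: refcount at 8
32 + 8 = 40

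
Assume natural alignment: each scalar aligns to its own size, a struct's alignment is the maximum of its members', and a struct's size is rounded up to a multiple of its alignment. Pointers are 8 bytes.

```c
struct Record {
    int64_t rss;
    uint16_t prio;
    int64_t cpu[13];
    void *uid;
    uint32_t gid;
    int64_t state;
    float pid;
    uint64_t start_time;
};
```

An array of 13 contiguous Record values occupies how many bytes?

@0: rss [8B, align 8] → 8
@8: prio [2B, align 2] → 10
+6 pad (align 8)
@16: cpu [104B, align 8] → 120
@120: uid [8B, align 8] → 128
@128: gid [4B, align 4] → 132
+4 pad (align 8)
@136: state [8B, align 8] → 144
@144: pid [4B, align 4] → 148
+4 pad (align 8)
@152: start_time [8B, align 8] → 160
size 160, align 8
array of 13: 13 × 160 = 2080

2080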